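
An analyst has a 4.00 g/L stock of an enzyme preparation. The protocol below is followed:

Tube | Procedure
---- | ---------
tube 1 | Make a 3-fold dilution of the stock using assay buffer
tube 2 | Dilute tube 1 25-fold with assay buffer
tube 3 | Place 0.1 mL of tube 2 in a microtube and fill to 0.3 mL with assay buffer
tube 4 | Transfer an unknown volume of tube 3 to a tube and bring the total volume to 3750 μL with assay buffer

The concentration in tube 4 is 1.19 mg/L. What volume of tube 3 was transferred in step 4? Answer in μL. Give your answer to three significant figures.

251 μL

Step 1: 3-fold → factor 3
Step 2: 25-fold → factor 25
Step 3: 0.1 mL brought to 0.3 mL → factor 0.3/0.1 = 3
Step 4: v brought to 3750 μL → factor = 3750 μL/v
Product of known-step factors = 225
Overall factor = 4.00 g/L / (1.19 mg/L) = 3361.3
Step-4 factor = 3361.3 / 225 = 14.939
v = 3750 μL / 14.939 = 251 μL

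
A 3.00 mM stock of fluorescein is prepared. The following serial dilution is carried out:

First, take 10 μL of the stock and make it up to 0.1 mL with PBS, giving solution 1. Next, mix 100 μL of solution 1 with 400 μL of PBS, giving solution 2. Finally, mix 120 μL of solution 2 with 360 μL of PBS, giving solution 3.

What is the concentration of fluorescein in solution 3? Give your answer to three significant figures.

Step 1: 10 μL brought to 0.1 mL → factor 100/10 = 10
Step 2: 100 μL + 400 μL = 500 μL total → factor 500/100 = 5
Step 3: 120 μL + 360 μL = 480 μL total → factor 480/120 = 4
Overall dilution factor = 10 × 5 × 4 = 200
Final = 3.00 mM / 200 = 0.0150 mM

0.0150 mM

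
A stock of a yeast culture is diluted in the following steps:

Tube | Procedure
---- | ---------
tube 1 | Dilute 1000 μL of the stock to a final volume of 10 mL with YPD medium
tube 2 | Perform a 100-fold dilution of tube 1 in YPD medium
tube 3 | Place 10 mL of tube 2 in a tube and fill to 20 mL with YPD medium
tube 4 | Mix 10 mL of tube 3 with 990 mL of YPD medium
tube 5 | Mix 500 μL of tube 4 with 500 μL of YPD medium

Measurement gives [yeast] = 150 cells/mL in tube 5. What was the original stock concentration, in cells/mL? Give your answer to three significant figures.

6.00 × 10^7 cells/mL

Step 1: 1000 μL brought to 10 mL → factor 10000/1000 = 10
Step 2: 100-fold → factor 100
Step 3: 10 mL brought to 20 mL → factor 20/10 = 2
Step 4: 10 mL + 990 mL = 1000 mL total → factor 1000/10 = 100
Step 5: 500 μL + 500 μL = 1000 μL total → factor 1000/500 = 2
Overall dilution factor = 10 × 100 × 2 × 100 × 2 = 4 × 10^5
Stock = 150 cells/mL × 4 × 10^5 = 6.00 × 10^7 cells/mL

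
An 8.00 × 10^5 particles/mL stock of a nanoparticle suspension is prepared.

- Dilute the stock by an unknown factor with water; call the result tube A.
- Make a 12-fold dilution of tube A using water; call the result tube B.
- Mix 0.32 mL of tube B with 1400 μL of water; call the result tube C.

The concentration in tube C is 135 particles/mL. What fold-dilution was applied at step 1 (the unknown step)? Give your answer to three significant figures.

Step 1: unknown factor x
Step 2: 12-fold → factor 12
Step 3: 0.32 mL + 1400 μL = 1.72 mL total → factor 1.72/0.32 = 5.375
Product of known-step factors = 64.5
Overall factor = 8.00 × 10^5 particles/mL / (135 particles/mL) = 5925.9
x = 5925.9 / 64.5 = 91.9

91.9-fold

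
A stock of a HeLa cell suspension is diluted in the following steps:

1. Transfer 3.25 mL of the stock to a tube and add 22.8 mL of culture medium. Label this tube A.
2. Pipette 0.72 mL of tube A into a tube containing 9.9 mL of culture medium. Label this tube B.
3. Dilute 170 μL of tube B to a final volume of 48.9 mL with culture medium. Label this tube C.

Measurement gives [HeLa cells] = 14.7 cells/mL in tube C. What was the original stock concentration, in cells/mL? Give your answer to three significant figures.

Step 1: 3.25 mL + 22.8 mL = 26.05 mL total → factor 26.05/3.25 = 8.0154
Step 2: 0.72 mL + 9.9 mL = 10.62 mL total → factor 10.62/0.72 = 14.75
Step 3: 170 μL brought to 48.9 mL → factor 48900/170 = 287.65
Overall dilution factor = 8.0154 × 14.75 × 287.65 = 34008
Stock = 14.7 cells/mL × 34008 = 5.00 × 10^5 cells/mL

5.00 × 10^5 cells/mL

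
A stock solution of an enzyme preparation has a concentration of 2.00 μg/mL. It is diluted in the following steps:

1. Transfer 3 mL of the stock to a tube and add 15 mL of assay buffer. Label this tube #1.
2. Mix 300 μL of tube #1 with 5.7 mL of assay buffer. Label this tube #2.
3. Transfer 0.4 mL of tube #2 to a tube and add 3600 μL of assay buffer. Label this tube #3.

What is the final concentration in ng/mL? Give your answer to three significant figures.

Step 1: 3 mL + 15 mL = 18 mL total → factor 18/3 = 6
Step 2: 300 μL + 5.7 mL = 6000 μL total → factor 6000/300 = 20
Step 3: 0.4 mL + 3600 μL = 4 mL total → factor 4/0.4 = 10
Overall dilution factor = 6 × 20 × 10 = 1200
Final = 2.00 μg/mL / 1200 = 0.001667 μg/mL = 1.67 ng/mL

1.67 ng/mL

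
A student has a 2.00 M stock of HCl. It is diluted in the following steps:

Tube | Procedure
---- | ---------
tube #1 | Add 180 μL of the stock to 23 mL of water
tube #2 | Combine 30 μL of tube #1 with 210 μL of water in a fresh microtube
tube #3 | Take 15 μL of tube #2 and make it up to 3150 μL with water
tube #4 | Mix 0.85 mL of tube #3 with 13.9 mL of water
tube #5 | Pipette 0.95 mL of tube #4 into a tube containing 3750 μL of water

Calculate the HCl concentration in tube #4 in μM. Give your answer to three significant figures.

0.533 μM

Step 1: 180 μL + 23 mL = 23180 μL total → factor 23180/180 = 128.78
Step 2: 30 μL + 210 μL = 240 μL total → factor 240/30 = 8
Step 3: 15 μL brought to 3150 μL → factor 3150/15 = 210
Step 4: 0.85 mL + 13.9 mL = 14.75 mL total → factor 14.75/0.85 = 17.353
Dilution factor through tube #4 = 128.78 × 8 × 210 × 17.353 = 3.7543 × 10^6
[tube #4] = 2.00 M / 3.7543 × 10^6 = 5.327 × 10^-7 M = 0.533 μM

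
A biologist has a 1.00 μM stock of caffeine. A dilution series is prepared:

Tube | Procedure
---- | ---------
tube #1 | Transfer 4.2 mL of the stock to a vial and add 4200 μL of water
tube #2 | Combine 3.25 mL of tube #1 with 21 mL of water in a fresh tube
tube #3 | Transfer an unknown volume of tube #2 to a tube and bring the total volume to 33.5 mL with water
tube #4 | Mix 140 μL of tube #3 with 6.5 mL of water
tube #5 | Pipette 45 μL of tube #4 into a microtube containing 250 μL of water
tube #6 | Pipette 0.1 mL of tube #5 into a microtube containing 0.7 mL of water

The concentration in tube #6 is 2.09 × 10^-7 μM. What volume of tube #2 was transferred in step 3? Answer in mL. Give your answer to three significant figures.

0.260 mL

Step 1: 4.2 mL + 4200 μL = 8.4 mL total → factor 8.4/4.2 = 2
Step 2: 3.25 mL + 21 mL = 24.25 mL total → factor 24.25/3.25 = 7.4615
Step 3: v brought to 33.5 mL → factor = 33.5 mL/v
Step 4: 140 μL + 6.5 mL = 6640 μL total → factor 6640/140 = 47.429
Step 5: 45 μL + 250 μL = 295 μL total → factor 295/45 = 6.5556
Step 6: 0.1 mL + 0.7 mL = 0.8 mL total → factor 0.8/0.1 = 8
Product of known-step factors = 37119
Overall factor = 1.00 μM / (2.09 × 10^-7 μM) = 4.7847 × 10^6
Step-3 factor = 4.7847 × 10^6 / 37119 = 128.9
v = 33.5 mL / 128.9 = 0.260 mL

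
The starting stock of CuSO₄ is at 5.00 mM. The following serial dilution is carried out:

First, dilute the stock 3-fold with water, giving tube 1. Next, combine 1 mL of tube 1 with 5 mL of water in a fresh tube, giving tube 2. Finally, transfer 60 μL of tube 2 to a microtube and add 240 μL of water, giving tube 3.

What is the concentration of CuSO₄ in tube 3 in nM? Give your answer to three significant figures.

5.56 × 10^4 nM

Step 1: 3-fold → factor 3
Step 2: 1 mL + 5 mL = 6 mL total → factor 6/1 = 6
Step 3: 60 μL + 240 μL = 300 μL total → factor 300/60 = 5
Overall dilution factor = 3 × 6 × 5 = 90
Final = 5.00 mM / 90 = 0.05556 mM = 5.56 × 10^4 nM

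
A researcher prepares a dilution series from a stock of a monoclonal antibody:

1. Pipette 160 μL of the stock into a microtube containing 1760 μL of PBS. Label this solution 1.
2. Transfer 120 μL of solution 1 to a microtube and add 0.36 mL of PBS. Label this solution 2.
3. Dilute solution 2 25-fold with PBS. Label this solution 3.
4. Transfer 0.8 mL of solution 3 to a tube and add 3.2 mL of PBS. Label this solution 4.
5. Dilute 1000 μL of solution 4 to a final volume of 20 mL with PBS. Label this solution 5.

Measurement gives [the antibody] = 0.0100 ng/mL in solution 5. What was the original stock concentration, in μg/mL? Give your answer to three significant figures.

1.20 μg/mL

Step 1: 160 μL + 1760 μL = 1920 μL total → factor 1920/160 = 12
Step 2: 120 μL + 0.36 mL = 480 μL total → factor 480/120 = 4
Step 3: 25-fold → factor 25
Step 4: 0.8 mL + 3.2 mL = 4 mL total → factor 4/0.8 = 5
Step 5: 1000 μL brought to 20 mL → factor 20000/1000 = 20
Overall dilution factor = 12 × 4 × 25 × 5 × 20 = 1.2 × 10^5
Stock = 0.0100 ng/mL × 1.2 × 10^5 = 1200 ng/mL = 1.20 μg/mL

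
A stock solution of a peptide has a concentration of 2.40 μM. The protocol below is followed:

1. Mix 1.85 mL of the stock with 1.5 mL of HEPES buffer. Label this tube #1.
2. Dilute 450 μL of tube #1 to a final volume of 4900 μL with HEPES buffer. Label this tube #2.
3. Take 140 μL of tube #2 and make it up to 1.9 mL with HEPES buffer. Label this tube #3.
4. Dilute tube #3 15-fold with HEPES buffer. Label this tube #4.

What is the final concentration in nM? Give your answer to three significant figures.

0.598 nM

Step 1: 1.85 mL + 1.5 mL = 3.35 mL total → factor 3.35/1.85 = 1.8108
Step 2: 450 μL brought to 4900 μL → factor 4900/450 = 10.889
Step 3: 140 μL brought to 1.9 mL → factor 1900/140 = 13.571
Step 4: 15-fold → factor 15
Overall dilution factor = 1.8108 × 10.889 × 13.571 × 15 = 4014
Final = 2.40 μM / 4014 = 0.0005979 μM = 0.598 nM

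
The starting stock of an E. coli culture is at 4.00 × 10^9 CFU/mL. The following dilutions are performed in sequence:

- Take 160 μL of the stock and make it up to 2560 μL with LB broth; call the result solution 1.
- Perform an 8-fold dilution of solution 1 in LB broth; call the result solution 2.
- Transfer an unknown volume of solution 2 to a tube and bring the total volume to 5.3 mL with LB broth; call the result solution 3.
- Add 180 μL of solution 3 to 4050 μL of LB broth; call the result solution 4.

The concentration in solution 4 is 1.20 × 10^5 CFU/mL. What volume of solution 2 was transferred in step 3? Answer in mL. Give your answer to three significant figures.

Step 1: 160 μL brought to 2560 μL → factor 2560/160 = 16
Step 2: 8-fold → factor 8
Step 3: v brought to 5.3 mL → factor = 5.3 mL/v
Step 4: 180 μL + 4050 μL = 4230 μL total → factor 4230/180 = 23.5
Product of known-step factors = 3008
Overall factor = 4.00 × 10^9 CFU/mL / (1.20 × 10^5 CFU/mL) = 33333
Step-3 factor = 33333 / 3008 = 11.082
v = 5.3 mL / 11.082 = 0.478 mL

0.478 mL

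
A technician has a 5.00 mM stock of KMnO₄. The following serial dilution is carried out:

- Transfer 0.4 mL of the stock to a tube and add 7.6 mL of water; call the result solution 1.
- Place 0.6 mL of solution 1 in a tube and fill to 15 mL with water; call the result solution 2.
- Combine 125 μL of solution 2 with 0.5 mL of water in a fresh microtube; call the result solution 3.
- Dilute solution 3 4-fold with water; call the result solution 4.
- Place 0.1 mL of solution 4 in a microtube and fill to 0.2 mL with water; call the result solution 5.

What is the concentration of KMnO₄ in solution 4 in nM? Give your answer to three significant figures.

500 nM

Step 1: 0.4 mL + 7.6 mL = 8 mL total → factor 8/0.4 = 20
Step 2: 0.6 mL brought to 15 mL → factor 15/0.6 = 25
Step 3: 125 μL + 0.5 mL = 625 μL total → factor 625/125 = 5
Step 4: 4-fold → factor 4
Dilution factor through solution 4 = 20 × 25 × 5 × 4 = 10000
[solution 4] = 5.00 mM / 10000 = 0.0005000 mM = 500 nM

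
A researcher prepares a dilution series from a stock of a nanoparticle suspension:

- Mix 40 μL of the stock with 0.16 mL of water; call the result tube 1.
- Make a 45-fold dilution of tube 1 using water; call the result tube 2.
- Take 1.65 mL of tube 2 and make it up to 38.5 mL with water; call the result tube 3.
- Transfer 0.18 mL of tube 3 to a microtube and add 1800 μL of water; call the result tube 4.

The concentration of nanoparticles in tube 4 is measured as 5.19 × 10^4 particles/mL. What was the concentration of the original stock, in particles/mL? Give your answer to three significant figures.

Step 1: 40 μL + 0.16 mL = 200 μL total → factor 200/40 = 5
Step 2: 45-fold → factor 45
Step 3: 1.65 mL brought to 38.5 mL → factor 38.5/1.65 = 23.333
Step 4: 0.18 mL + 1800 μL = 1.98 mL total → factor 1.98/0.18 = 11
Overall dilution factor = 5 × 45 × 23.333 × 11 = 57750
Stock = 5.19 × 10^4 particles/mL × 57750 = 3.00 × 10^9 particles/mL

3.00 × 10^9 particles/mL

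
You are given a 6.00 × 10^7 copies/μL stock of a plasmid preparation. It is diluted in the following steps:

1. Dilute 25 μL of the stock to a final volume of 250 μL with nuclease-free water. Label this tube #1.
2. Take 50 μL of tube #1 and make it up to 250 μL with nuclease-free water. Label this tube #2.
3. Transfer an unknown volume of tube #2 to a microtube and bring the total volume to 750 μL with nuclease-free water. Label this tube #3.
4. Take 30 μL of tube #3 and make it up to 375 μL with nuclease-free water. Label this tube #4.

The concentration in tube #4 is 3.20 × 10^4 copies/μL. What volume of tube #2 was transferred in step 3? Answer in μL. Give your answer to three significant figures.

250 μL

Step 1: 25 μL brought to 250 μL → factor 250/25 = 10
Step 2: 50 μL brought to 250 μL → factor 250/50 = 5
Step 3: v brought to 750 μL → factor = 750 μL/v
Step 4: 30 μL brought to 375 μL → factor 375/30 = 12.5
Product of known-step factors = 625
Overall factor = 6.00 × 10^7 copies/μL / (3.20 × 10^4 copies/μL) = 1875
Step-3 factor = 1875 / 625 = 3
v = 750 μL / 3 = 250 μL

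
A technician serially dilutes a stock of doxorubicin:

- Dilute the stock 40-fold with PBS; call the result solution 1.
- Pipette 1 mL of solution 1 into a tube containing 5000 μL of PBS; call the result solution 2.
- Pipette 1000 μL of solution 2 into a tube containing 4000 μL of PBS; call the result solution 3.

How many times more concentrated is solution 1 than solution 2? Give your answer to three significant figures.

6.00

Step 1: 40-fold → factor 40
Step 2: 1 mL + 5000 μL = 6 mL total → factor 6/1 = 6
Dilution factor to solution 1 = 40; to solution 2 = 240
[solution 1]/[solution 2] = (factor to solution 2)/(factor to solution 1) = 240/40 = 6.00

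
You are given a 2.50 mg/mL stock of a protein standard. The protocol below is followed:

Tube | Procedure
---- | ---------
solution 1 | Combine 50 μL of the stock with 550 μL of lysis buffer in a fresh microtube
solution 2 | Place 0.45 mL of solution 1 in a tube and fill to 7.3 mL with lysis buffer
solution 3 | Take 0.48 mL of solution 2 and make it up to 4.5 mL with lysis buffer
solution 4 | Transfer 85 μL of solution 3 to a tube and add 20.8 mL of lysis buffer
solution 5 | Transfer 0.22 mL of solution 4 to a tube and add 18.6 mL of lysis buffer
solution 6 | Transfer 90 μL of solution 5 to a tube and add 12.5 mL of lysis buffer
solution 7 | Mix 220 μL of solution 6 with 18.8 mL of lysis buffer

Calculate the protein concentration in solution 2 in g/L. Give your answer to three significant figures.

Step 1: 50 μL + 550 μL = 600 μL total → factor 600/50 = 12
Step 2: 0.45 mL brought to 7.3 mL → factor 7.3/0.45 = 16.222
Dilution factor through solution 2 = 12 × 16.222 = 194.67
[solution 2] = 2.50 mg/mL / 194.67 = 0.01284 mg/mL = 0.0128 g/L

0.0128 g/L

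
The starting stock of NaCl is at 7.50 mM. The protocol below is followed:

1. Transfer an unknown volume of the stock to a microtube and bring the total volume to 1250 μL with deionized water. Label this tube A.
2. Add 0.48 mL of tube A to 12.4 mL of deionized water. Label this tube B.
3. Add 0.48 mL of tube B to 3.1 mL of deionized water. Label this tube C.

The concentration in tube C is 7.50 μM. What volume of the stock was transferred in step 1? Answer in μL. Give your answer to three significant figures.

250 μL

Step 1: v brought to 1250 μL → factor = 1250 μL/v
Step 2: 0.48 mL + 12.4 mL = 12.88 mL total → factor 12.88/0.48 = 26.833
Step 3: 0.48 mL + 3.1 mL = 3.58 mL total → factor 3.58/0.48 = 7.4583
Product of known-step factors = 200.13
Overall factor = 7.50 mM / (7.50 μM) = 1000
Step-1 factor = 1000 / 200.13 = 4.9967
v = 1250 μL / 4.9967 = 250 μL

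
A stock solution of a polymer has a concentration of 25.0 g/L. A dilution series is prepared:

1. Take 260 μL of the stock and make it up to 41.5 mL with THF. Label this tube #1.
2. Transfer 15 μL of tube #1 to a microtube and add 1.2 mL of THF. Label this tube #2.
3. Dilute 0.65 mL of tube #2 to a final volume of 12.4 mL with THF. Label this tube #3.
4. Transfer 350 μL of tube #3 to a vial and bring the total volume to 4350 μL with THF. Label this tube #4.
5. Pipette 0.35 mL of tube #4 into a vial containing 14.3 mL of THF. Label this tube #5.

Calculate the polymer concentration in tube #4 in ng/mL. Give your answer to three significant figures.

8.16 ng/mL

Step 1: 260 μL brought to 41.5 mL → factor 41500/260 = 159.62
Step 2: 15 μL + 1.2 mL = 1215 μL total → factor 1215/15 = 81
Step 3: 0.65 mL brought to 12.4 mL → factor 12.4/0.65 = 19.077
Step 4: 350 μL brought to 4350 μL → factor 4350/350 = 12.429
Dilution factor through tube #4 = 159.62 × 81 × 19.077 × 12.429 = 3.0654 × 10^6
[tube #4] = 25.0 g/L / 3.0654 × 10^6 = 8.156 × 10^-6 g/L = 8.16 ng/mL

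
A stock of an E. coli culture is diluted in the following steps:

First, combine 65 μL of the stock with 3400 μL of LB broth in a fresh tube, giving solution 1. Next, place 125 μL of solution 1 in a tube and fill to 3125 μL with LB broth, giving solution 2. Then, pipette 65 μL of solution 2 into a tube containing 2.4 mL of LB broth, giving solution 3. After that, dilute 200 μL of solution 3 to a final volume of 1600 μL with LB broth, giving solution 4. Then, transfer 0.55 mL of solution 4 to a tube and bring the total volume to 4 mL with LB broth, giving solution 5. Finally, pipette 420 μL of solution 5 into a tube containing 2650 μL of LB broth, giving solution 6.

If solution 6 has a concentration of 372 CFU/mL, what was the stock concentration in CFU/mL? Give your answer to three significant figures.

8.00 × 10^9 CFU/mL

Step 1: 65 μL + 3400 μL = 3465 μL total → factor 3465/65 = 53.308
Step 2: 125 μL brought to 3125 μL → factor 3125/125 = 25
Step 3: 65 μL + 2.4 mL = 2465 μL total → factor 2465/65 = 37.923
Step 4: 200 μL brought to 1600 μL → factor 1600/200 = 8
Step 5: 0.55 mL brought to 4 mL → factor 4/0.55 = 7.2727
Step 6: 420 μL + 2650 μL = 3070 μL total → factor 3070/420 = 7.3095
Overall dilution factor = 53.308 × 25 × 37.923 × 8 × 7.2727 × 7.3095 = 2.1494 × 10^7
Stock = 372 CFU/mL × 2.1494 × 10^7 = 8.00 × 10^9 CFU/mL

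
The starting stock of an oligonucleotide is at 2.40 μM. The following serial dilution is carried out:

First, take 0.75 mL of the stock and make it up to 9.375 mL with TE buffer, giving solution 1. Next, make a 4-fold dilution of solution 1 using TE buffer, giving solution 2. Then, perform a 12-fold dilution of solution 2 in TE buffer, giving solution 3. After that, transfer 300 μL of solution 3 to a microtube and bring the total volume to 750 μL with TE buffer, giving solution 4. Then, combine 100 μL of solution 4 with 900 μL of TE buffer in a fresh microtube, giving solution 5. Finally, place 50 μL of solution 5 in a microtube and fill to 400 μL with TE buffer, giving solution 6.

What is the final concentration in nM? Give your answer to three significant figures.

0.0200 nM

Step 1: 0.75 mL brought to 9.375 mL → factor 9.375/0.75 = 12.5
Step 2: 4-fold → factor 4
Step 3: 12-fold → factor 12
Step 4: 300 μL brought to 750 μL → factor 750/300 = 2.5
Step 5: 100 μL + 900 μL = 1000 μL total → factor 1000/100 = 10
Step 6: 50 μL brought to 400 μL → factor 400/50 = 8
Overall dilution factor = 12.5 × 4 × 12 × 2.5 × 10 × 8 = 1.2 × 10^5
Final = 2.40 μM / 1.2 × 10^5 = 2.000 × 10^-5 μM = 0.0200 nM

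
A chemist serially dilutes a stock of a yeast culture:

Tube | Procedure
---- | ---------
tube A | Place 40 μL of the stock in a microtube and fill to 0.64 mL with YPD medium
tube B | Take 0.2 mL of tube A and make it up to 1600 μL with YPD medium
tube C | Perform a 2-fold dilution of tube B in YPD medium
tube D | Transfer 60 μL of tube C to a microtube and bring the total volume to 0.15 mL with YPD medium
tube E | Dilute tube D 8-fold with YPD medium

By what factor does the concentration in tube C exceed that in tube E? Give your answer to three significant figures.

Step 1: 40 μL brought to 0.64 mL → factor 640/40 = 16
Step 2: 0.2 mL brought to 1600 μL → factor 1.6/0.2 = 8
Step 3: 2-fold → factor 2
Step 4: 60 μL brought to 0.15 mL → factor 150/60 = 2.5
Step 5: 8-fold → factor 8
Dilution factor to tube C = 256; to tube E = 5120
[tube C]/[tube E] = (factor to tube E)/(factor to tube C) = 5120/256 = 20.0

20.0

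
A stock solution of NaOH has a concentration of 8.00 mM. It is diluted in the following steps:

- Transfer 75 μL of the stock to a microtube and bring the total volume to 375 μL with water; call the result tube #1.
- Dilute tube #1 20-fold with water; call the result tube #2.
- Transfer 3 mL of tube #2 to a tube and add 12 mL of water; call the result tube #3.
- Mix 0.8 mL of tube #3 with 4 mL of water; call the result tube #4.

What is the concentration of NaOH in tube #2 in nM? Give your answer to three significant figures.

Step 1: 75 μL brought to 375 μL → factor 375/75 = 5
Step 2: 20-fold → factor 20
Dilution factor through tube #2 = 5 × 20 = 100
[tube #2] = 8.00 mM / 100 = 0.08000 mM = 8.00 × 10^4 nM

8.00 × 10^4 nM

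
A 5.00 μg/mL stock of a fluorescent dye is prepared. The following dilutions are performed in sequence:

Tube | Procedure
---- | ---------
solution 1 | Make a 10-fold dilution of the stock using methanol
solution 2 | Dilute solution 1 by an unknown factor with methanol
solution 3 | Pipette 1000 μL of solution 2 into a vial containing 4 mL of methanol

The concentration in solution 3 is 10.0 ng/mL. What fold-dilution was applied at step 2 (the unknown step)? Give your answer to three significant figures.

10.0-fold

Step 1: 10-fold → factor 10
Step 2: unknown factor x
Step 3: 1000 μL + 4 mL = 5000 μL total → factor 5000/1000 = 5
Product of known-step factors = 50
Overall factor = 5.00 μg/mL / (10.0 ng/mL) = 500
x = 500 / 50 = 10.0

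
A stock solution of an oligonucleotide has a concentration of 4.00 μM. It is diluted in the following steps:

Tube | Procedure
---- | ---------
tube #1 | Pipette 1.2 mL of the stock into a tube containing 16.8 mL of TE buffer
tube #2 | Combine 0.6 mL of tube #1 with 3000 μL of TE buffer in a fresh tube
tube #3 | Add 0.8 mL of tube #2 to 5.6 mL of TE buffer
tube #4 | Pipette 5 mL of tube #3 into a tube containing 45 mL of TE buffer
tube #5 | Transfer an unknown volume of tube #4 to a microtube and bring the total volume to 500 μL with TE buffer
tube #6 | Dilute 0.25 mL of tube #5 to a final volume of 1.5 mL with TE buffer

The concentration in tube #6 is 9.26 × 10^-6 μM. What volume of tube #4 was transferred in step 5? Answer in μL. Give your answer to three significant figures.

Step 1: 1.2 mL + 16.8 mL = 18 mL total → factor 18/1.2 = 15
Step 2: 0.6 mL + 3000 μL = 3.6 mL total → factor 3.6/0.6 = 6
Step 3: 0.8 mL + 5.6 mL = 6.4 mL total → factor 6.4/0.8 = 8
Step 4: 5 mL + 45 mL = 50 mL total → factor 50/5 = 10
Step 5: v brought to 500 μL → factor = 500 μL/v
Step 6: 0.25 mL brought to 1.5 mL → factor 1.5/0.25 = 6
Product of known-step factors = 43200
Overall factor = 4.00 μM / (9.26 × 10^-6 μM) = 4.3197 × 10^5
Step-5 factor = 4.3197 × 10^5 / 43200 = 9.9992
v = 500 μL / 9.9992 = 50.0 μL

50.0 μL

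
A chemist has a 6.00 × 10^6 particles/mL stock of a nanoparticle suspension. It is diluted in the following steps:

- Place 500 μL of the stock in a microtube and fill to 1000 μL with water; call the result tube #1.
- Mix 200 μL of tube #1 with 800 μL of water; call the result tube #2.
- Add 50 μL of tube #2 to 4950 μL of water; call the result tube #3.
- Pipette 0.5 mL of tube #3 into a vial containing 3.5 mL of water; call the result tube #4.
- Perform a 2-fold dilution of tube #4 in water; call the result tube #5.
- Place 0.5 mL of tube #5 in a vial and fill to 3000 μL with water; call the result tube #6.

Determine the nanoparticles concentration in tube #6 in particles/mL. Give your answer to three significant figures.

62.5 particles/mL

Step 1: 500 μL brought to 1000 μL → factor 1000/500 = 2
Step 2: 200 μL + 800 μL = 1000 μL total → factor 1000/200 = 5
Step 3: 50 μL + 4950 μL = 5000 μL total → factor 5000/50 = 100
Step 4: 0.5 mL + 3.5 mL = 4 mL total → factor 4/0.5 = 8
Step 5: 2-fold → factor 2
Step 6: 0.5 mL brought to 3000 μL → factor 3/0.5 = 6
Overall dilution factor = 2 × 5 × 100 × 8 × 2 × 6 = 96000
Final = 6.00 × 10^6 particles/mL / 96000 = 62.5 particles/mL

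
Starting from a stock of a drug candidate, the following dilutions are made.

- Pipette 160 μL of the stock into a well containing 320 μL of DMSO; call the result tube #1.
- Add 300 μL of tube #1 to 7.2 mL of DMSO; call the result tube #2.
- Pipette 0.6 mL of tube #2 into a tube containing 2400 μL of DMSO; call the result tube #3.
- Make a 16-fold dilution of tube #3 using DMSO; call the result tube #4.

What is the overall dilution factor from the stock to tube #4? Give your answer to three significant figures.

Step 1: 160 μL + 320 μL = 480 μL total → factor 480/160 = 3
Step 2: 300 μL + 7.2 mL = 7500 μL total → factor 7500/300 = 25
Step 3: 0.6 mL + 2400 μL = 3 mL total → factor 3/0.6 = 5
Step 4: 16-fold → factor 16
Overall dilution factor = 3 × 25 × 5 × 16 = 6000

6.00 × 10^3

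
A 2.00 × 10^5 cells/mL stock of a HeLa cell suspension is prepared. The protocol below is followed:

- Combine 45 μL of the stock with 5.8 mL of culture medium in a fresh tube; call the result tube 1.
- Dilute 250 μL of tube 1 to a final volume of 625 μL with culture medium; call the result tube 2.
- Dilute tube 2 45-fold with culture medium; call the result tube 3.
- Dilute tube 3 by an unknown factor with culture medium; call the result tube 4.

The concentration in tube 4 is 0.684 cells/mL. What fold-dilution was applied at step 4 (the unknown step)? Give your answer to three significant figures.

Step 1: 45 μL + 5.8 mL = 5845 μL total → factor 5845/45 = 129.89
Step 2: 250 μL brought to 625 μL → factor 625/250 = 2.5
Step 3: 45-fold → factor 45
Step 4: unknown factor x
Product of known-step factors = 14612
Overall factor = 2.00 × 10^5 cells/mL / (0.684 cells/mL) = 2.924 × 10^5
x = 2.924 × 10^5 / 14612 = 20.0

20.0-fold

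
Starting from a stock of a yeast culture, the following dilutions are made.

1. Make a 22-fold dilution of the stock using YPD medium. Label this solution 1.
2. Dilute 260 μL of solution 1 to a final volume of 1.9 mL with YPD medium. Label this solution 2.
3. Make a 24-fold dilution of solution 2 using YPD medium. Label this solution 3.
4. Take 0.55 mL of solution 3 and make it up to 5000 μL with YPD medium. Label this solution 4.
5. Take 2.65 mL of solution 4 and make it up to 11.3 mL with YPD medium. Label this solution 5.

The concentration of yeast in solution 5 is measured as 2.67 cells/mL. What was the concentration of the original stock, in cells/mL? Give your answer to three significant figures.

3.99 × 10^5 cells/mL

Step 1: 22-fold → factor 22
Step 2: 260 μL brought to 1.9 mL → factor 1900/260 = 7.3077
Step 3: 24-fold → factor 24
Step 4: 0.55 mL brought to 5000 μL → factor 5/0.55 = 9.0909
Step 5: 2.65 mL brought to 11.3 mL → factor 11.3/2.65 = 4.2642
Overall dilution factor = 22 × 7.3077 × 24 × 9.0909 × 4.2642 = 1.4957 × 10^5
Stock = 2.67 cells/mL × 1.4957 × 10^5 = 3.99 × 10^5 cells/mL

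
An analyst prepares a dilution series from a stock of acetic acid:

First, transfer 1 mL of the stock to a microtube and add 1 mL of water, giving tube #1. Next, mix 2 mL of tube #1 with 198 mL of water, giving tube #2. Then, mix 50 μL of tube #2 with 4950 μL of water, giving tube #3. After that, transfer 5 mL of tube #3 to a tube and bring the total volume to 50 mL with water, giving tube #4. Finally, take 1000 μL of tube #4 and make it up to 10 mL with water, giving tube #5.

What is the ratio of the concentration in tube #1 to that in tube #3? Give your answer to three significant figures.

1.00 × 10^4

Step 1: 1 mL + 1 mL = 2 mL total → factor 2/1 = 2
Step 2: 2 mL + 198 mL = 200 mL total → factor 200/2 = 100
Step 3: 50 μL + 4950 μL = 5000 μL total → factor 5000/50 = 100
Dilution factor to tube #1 = 2; to tube #3 = 20000
[tube #1]/[tube #3] = (factor to tube #3)/(factor to tube #1) = 20000/2 = 1.00 × 10^4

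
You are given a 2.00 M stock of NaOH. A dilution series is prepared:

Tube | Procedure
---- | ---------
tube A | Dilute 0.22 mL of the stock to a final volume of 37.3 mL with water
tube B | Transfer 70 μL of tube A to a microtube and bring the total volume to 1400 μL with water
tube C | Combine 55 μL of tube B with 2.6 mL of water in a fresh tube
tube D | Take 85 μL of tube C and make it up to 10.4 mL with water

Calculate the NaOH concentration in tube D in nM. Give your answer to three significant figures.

Step 1: 0.22 mL brought to 37.3 mL → factor 37.3/0.22 = 169.55
Step 2: 70 μL brought to 1400 μL → factor 1400/70 = 20
Step 3: 55 μL + 2.6 mL = 2655 μL total → factor 2655/55 = 48.273
Step 4: 85 μL brought to 10.4 mL → factor 10400/85 = 122.35
Dilution factor through tube D = 169.55 × 20 × 48.273 × 122.35 = 2.0028 × 10^7
[tube D] = 2.00 M / 2.0028 × 10^7 = 9.986 × 10^-8 M = 99.9 nM

99.9 nM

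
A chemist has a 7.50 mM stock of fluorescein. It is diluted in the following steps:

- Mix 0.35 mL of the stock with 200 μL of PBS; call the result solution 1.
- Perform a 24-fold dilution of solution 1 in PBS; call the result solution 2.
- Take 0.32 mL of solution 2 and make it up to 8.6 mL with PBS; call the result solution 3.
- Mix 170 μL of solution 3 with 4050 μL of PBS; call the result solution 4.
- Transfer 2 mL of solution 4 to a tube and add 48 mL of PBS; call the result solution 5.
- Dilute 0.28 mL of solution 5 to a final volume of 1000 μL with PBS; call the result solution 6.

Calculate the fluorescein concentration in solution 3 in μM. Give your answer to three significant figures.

7.40 μM

Step 1: 0.35 mL + 200 μL = 0.55 mL total → factor 0.55/0.35 = 1.5714
Step 2: 24-fold → factor 24
Step 3: 0.32 mL brought to 8.6 mL → factor 8.6/0.32 = 26.875
Dilution factor through solution 3 = 1.5714 × 24 × 26.875 = 1013.6
[solution 3] = 7.50 mM / 1013.6 = 0.007400 mM = 7.40 μM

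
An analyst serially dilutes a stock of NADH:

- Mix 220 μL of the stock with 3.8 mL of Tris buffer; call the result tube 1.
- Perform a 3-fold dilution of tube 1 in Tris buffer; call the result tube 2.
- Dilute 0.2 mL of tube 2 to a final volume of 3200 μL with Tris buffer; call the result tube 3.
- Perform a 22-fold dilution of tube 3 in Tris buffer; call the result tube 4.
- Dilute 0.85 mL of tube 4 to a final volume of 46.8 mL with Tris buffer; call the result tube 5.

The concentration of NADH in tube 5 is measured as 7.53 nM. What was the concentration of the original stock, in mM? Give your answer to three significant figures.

Step 1: 220 μL + 3.8 mL = 4020 μL total → factor 4020/220 = 18.273
Step 2: 3-fold → factor 3
Step 3: 0.2 mL brought to 3200 μL → factor 3.2/0.2 = 16
Step 4: 22-fold → factor 22
Step 5: 0.85 mL brought to 46.8 mL → factor 46.8/0.85 = 55.059
Overall dilution factor = 18.273 × 3 × 16 × 22 × 55.059 = 1.0624 × 10^6
Stock = 7.53 nM × 1.0624 × 10^6 = 8.000 × 10^6 nM = 8.00 mM

8.00 mM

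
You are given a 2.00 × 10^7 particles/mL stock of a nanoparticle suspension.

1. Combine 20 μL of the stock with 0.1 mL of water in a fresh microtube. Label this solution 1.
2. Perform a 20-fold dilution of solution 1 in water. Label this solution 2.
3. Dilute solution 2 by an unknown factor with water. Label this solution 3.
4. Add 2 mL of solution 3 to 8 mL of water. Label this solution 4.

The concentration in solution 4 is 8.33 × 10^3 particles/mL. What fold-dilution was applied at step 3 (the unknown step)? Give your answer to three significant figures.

Step 1: 20 μL + 0.1 mL = 120 μL total → factor 120/20 = 6
Step 2: 20-fold → factor 20
Step 3: unknown factor x
Step 4: 2 mL + 8 mL = 10 mL total → factor 10/2 = 5
Product of known-step factors = 600
Overall factor = 2.00 × 10^7 particles/mL / (8.33 × 10^3 particles/mL) = 2401
x = 2401 / 600 = 4.00

4.00-fold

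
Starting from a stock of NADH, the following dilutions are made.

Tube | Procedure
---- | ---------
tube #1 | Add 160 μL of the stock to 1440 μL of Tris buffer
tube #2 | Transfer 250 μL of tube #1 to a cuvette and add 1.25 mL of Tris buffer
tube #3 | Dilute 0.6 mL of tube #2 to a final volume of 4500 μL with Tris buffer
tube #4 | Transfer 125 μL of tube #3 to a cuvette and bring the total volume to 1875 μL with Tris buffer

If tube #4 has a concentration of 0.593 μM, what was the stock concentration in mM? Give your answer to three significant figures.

Step 1: 160 μL + 1440 μL = 1600 μL total → factor 1600/160 = 10
Step 2: 250 μL + 1.25 mL = 1500 μL total → factor 1500/250 = 6
Step 3: 0.6 mL brought to 4500 μL → factor 4.5/0.6 = 7.5
Step 4: 125 μL brought to 1875 μL → factor 1875/125 = 15
Overall dilution factor = 10 × 6 × 7.5 × 15 = 6750
Stock = 0.593 μM × 6750 = 4003 μM = 4.00 mM

4.00 mM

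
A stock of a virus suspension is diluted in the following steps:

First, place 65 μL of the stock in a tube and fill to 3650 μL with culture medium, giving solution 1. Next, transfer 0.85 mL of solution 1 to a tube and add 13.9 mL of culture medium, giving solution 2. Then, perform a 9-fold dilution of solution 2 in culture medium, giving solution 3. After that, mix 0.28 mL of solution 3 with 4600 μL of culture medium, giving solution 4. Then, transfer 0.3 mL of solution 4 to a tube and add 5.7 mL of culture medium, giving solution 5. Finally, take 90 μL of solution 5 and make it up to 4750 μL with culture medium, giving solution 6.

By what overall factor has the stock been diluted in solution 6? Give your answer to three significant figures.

Step 1: 65 μL brought to 3650 μL → factor 3650/65 = 56.154
Step 2: 0.85 mL + 13.9 mL = 14.75 mL total → factor 14.75/0.85 = 17.353
Step 3: 9-fold → factor 9
Step 4: 0.28 mL + 4600 μL = 4.88 mL total → factor 4.88/0.28 = 17.429
Step 5: 0.3 mL + 5.7 mL = 6 mL total → factor 6/0.3 = 20
Step 6: 90 μL brought to 4750 μL → factor 4750/90 = 52.778
Overall dilution factor = 56.154 × 17.353 × 9 × 17.429 × 20 × 52.778 = 1.6134 × 10^8

1.61 × 10^8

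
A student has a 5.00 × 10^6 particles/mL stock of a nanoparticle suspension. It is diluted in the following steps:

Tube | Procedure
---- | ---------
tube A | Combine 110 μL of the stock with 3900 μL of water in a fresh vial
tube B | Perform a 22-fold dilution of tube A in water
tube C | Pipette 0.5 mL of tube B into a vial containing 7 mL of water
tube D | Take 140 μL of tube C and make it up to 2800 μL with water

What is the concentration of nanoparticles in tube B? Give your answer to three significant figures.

Step 1: 110 μL + 3900 μL = 4010 μL total → factor 4010/110 = 36.455
Step 2: 22-fold → factor 22
Dilution factor through tube B = 36.455 × 22 = 802
[tube B] = 5.00 × 10^6 particles/mL / 802 = 6.23 × 10^3 particles/mL

6.23 × 10^3 particles/mL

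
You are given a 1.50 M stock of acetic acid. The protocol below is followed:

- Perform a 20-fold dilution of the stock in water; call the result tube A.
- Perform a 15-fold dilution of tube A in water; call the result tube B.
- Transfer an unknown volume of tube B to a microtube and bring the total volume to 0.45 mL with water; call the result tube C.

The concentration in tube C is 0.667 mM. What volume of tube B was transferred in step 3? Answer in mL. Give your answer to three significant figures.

Step 1: 20-fold → factor 20
Step 2: 15-fold → factor 15
Step 3: v brought to 0.45 mL → factor = 0.45 mL/v
Product of known-step factors = 300
Overall factor = 1.50 M / (0.667 mM) = 2248.9
Step-3 factor = 2248.9 / 300 = 7.4963
v = 0.45 mL / 7.4963 = 0.0600 mL

0.0600 mL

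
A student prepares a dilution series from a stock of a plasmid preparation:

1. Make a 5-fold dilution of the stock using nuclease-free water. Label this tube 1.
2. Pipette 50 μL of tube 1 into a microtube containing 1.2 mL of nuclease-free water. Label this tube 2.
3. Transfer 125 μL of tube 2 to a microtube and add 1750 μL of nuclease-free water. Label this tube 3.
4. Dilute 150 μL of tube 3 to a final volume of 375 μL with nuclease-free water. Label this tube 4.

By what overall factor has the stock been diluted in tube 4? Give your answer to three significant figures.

Step 1: 5-fold → factor 5
Step 2: 50 μL + 1.2 mL = 1250 μL total → factor 1250/50 = 25
Step 3: 125 μL + 1750 μL = 1875 μL total → factor 1875/125 = 15
Step 4: 150 μL brought to 375 μL → factor 375/150 = 2.5
Overall dilution factor = 5 × 25 × 15 × 2.5 = 4687.5

4.69 × 10^3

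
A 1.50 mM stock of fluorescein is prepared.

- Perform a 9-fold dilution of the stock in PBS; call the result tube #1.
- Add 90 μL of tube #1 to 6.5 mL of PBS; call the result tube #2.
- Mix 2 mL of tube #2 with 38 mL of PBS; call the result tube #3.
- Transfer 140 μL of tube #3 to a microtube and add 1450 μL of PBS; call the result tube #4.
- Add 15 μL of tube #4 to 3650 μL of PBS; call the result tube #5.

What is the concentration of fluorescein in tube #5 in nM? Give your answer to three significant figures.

0.0410 nM

Step 1: 9-fold → factor 9
Step 2: 90 μL + 6.5 mL = 6590 μL total → factor 6590/90 = 73.222
Step 3: 2 mL + 38 mL = 40 mL total → factor 40/2 = 20
Step 4: 140 μL + 1450 μL = 1590 μL total → factor 1590/140 = 11.357
Step 5: 15 μL + 3650 μL = 3665 μL total → factor 3665/15 = 244.33
Overall dilution factor = 9 × 73.222 × 20 × 11.357 × 244.33 = 3.6574 × 10^7
Final = 1.50 mM / 3.6574 × 10^7 = 4.101 × 10^-8 mM = 0.0410 nM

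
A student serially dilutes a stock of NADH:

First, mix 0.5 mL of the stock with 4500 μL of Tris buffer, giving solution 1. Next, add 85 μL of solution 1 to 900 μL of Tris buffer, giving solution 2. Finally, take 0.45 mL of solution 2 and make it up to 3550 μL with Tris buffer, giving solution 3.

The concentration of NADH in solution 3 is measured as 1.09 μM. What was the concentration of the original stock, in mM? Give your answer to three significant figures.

0.996 mM

Step 1: 0.5 mL + 4500 μL = 5 mL total → factor 5/0.5 = 10
Step 2: 85 μL + 900 μL = 985 μL total → factor 985/85 = 11.588
Step 3: 0.45 mL brought to 3550 μL → factor 3.55/0.45 = 7.8889
Overall dilution factor = 10 × 11.588 × 7.8889 = 914.18
Stock = 1.09 μM × 914.18 = 996.5 μM = 0.996 mM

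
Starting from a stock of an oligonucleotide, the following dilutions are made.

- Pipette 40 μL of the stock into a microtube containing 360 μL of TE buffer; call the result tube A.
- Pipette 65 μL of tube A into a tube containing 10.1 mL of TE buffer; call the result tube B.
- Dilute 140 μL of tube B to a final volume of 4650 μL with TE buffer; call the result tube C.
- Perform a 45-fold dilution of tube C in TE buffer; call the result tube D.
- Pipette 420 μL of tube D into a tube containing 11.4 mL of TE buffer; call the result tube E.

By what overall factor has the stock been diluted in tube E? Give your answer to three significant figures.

Step 1: 40 μL + 360 μL = 400 μL total → factor 400/40 = 10
Step 2: 65 μL + 10.1 mL = 10165 μL total → factor 10165/65 = 156.38
Step 3: 140 μL brought to 4650 μL → factor 4650/140 = 33.214
Step 4: 45-fold → factor 45
Step 5: 420 μL + 11.4 mL = 11820 μL total → factor 11820/420 = 28.143
Overall dilution factor = 10 × 156.38 × 33.214 × 45 × 28.143 = 6.5781 × 10^7

6.58 × 10^7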